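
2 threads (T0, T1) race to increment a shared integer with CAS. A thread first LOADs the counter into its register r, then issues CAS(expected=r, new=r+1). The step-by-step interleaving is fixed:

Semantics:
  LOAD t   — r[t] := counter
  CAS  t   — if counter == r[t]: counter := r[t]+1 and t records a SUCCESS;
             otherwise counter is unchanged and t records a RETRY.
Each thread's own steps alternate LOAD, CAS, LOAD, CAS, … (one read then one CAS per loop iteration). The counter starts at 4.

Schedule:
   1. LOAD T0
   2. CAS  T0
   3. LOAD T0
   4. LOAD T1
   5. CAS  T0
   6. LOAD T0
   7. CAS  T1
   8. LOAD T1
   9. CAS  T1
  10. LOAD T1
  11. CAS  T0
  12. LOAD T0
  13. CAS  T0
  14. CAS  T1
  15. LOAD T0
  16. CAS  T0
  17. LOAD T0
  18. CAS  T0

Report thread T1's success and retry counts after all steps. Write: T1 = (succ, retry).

T0 LOAD — after: cnt=4, r=4 — load
T0 CAS — after: cnt=5, r=4 — ok
T0 LOAD — after: cnt=5, r=5 — load
T1 LOAD — after: cnt=5, r=5 — load
T0 CAS — after: cnt=6, r=5 — ok
T0 LOAD — after: cnt=6, r=6 — load
T1 CAS — after: cnt=6, r=5 — retry
T1 LOAD — after: cnt=6, r=6 — load
T1 CAS — after: cnt=7, r=6 — ok
T1 LOAD — after: cnt=7, r=7 — load
T0 CAS — after: cnt=7, r=6 — retry
T0 LOAD — after: cnt=7, r=7 — load
T0 CAS — after: cnt=8, r=7 — ok
T1 CAS — after: cnt=8, r=7 — retry
T0 LOAD — after: cnt=8, r=8 — load
T0 CAS — after: cnt=9, r=8 — ok
T0 LOAD — after: cnt=9, r=9 — load
T0 CAS — after: cnt=10, r=9 — ok

T1 = (1, 2)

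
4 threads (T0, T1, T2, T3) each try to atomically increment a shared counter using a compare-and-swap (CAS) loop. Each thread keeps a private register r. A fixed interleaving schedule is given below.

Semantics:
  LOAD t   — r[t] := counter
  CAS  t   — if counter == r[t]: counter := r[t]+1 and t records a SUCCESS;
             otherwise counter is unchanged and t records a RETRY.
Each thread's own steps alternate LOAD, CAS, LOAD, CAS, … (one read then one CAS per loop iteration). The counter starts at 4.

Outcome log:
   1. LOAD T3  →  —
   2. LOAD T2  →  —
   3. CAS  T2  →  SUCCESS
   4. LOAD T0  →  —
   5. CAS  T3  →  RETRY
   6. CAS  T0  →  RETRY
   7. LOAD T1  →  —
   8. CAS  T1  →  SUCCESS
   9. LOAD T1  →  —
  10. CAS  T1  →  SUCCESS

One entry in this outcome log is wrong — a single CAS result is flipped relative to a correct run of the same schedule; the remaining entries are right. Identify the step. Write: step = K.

Correct run:
T3 LOAD — after: cnt=4, r=4 — load
T2 LOAD — after: cnt=4, r=4 — load
T2 CAS — after: cnt=5, r=4 — ok
T0 LOAD — after: cnt=5, r=5 — load
T3 CAS — after: cnt=5, r=4 — retry
T0 CAS — after: cnt=6, r=5 — ok
T1 LOAD — after: cnt=6, r=6 — load
T1 CAS — after: cnt=7, r=6 — ok
T1 LOAD — after: cnt=7, r=7 — load
T1 CAS — after: cnt=8, r=7 — ok
Mismatch at 6.

step = 6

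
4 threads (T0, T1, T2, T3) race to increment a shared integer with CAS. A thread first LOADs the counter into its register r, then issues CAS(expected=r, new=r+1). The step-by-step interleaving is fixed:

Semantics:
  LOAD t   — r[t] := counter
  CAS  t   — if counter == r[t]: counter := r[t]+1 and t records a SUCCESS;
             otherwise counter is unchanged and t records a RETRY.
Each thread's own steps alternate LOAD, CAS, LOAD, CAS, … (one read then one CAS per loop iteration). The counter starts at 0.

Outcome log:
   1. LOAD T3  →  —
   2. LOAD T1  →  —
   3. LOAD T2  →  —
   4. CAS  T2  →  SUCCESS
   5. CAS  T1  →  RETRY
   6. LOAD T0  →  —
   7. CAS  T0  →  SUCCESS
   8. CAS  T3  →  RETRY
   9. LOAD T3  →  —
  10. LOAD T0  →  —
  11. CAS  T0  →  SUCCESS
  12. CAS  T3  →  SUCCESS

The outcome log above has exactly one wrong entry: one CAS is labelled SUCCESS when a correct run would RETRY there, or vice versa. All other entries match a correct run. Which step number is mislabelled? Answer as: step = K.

step = 12

Correct run:
T3 LOAD — after: cnt=0, r=0 — load
T1 LOAD — after: cnt=0, r=0 — load
T2 LOAD — after: cnt=0, r=0 — load
T2 CAS — after: cnt=1, r=0 — ok
T1 CAS — after: cnt=1, r=0 — retry
T0 LOAD — after: cnt=1, r=1 — load
T0 CAS — after: cnt=2, r=1 — ok
T3 CAS — after: cnt=2, r=0 — retry
T3 LOAD — after: cnt=2, r=2 — load
T0 LOAD — after: cnt=2, r=2 — load
T0 CAS — after: cnt=3, r=2 — ok
T3 CAS — after: cnt=3, r=2 — retry
Mismatch at 12.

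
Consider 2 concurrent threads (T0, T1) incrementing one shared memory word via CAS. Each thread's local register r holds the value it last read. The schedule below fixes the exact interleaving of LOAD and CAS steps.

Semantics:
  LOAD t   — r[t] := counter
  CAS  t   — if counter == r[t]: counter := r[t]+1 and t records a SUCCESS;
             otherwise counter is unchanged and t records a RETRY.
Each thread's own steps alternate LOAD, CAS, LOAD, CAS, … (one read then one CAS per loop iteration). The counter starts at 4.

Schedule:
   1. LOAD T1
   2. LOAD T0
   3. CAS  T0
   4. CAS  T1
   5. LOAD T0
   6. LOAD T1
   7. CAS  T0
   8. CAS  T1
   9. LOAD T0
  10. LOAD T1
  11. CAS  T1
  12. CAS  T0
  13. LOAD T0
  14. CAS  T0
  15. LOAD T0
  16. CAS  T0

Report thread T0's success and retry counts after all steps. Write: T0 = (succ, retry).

[1] T1.load  rd  (counter 4, T1.r 4)
[2] T0.load  rd  (counter 4, T0.r 4)
[3] T0.cas  hit  (counter 5, T0.r 4)
[4] T1.cas  miss  (counter 5, T1.r 4)
[5] T0.load  rd  (counter 5, T0.r 5)
[6] T1.load  rd  (counter 5, T1.r 5)
[7] T0.cas  hit  (counter 6, T0.r 5)
[8] T1.cas  miss  (counter 6, T1.r 5)
[9] T0.load  rd  (counter 6, T0.r 6)
[10] T1.load  rd  (counter 6, T1.r 6)
[11] T1.cas  hit  (counter 7, T1.r 6)
[12] T0.cas  miss  (counter 7, T0.r 6)
[13] T0.load  rd  (counter 7, T0.r 7)
[14] T0.cas  hit  (counter 8, T0.r 7)
[15] T0.load  rd  (counter 8, T0.r 8)
[16] T0.cas  hit  (counter 9, T0.r 8)

T0 = (4, 1)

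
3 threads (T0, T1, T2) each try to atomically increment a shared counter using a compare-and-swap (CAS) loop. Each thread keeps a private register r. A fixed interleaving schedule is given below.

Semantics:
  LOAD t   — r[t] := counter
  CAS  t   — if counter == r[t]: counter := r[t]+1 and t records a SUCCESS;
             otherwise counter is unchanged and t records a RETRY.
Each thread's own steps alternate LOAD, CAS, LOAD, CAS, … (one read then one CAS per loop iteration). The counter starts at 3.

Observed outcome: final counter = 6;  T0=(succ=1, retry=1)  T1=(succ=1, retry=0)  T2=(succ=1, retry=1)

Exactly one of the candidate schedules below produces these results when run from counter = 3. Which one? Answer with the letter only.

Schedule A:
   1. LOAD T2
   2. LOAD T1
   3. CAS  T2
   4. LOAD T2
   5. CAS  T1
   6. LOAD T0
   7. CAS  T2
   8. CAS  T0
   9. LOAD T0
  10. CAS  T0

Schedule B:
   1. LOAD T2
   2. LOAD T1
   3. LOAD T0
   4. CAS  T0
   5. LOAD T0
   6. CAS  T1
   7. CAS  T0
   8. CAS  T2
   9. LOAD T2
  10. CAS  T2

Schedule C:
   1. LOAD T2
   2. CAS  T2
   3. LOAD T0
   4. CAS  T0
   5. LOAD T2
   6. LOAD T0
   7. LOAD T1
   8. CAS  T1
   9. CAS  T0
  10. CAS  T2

C

Simulating candidate C:
T2 LOAD — after: cnt=3, r=3 — load
T2 CAS — after: cnt=4, r=3 — ok
T0 LOAD — after: cnt=4, r=4 — load
T0 CAS — after: cnt=5, r=4 — ok
T2 LOAD — after: cnt=5, r=5 — load
T0 LOAD — after: cnt=5, r=5 — load
T1 LOAD — after: cnt=5, r=5 — load
T1 CAS — after: cnt=6, r=5 — ok
T0 CAS — after: cnt=6, r=5 — retry
T2 CAS — after: cnt=6, r=5 — retry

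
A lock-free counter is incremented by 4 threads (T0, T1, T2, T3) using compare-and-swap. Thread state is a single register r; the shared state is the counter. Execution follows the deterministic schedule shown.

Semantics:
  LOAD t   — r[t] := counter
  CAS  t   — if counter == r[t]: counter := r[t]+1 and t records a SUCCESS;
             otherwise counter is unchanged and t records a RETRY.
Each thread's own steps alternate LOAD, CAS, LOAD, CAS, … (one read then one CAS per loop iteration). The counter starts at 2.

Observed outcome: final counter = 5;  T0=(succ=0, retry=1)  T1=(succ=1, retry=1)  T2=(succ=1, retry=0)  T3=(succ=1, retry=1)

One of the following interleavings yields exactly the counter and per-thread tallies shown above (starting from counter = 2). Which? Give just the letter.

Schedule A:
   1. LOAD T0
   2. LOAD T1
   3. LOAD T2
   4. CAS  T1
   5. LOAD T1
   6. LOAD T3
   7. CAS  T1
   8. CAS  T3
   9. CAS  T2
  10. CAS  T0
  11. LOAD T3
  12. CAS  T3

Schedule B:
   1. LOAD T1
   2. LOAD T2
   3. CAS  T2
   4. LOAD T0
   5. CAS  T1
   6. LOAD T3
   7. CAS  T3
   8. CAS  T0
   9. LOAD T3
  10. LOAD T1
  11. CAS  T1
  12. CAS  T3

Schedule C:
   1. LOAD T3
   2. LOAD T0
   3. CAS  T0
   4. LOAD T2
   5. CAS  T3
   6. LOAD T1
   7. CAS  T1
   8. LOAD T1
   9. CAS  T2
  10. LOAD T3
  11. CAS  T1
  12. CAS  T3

Tracing schedule B:
   1) LOAD T1:  M=2  r_T1=2
   2) LOAD T2:  M=2  r_T2=2
   3) CAS  T2:  M=3  r_T2=2 ✓
   4) LOAD T0:  M=3  r_T0=3
   5) CAS  T1:  M=3  r_T1=2 ✗
   6) LOAD T3:  M=3  r_T3=3
   7) CAS  T3:  M=4  r_T3=3 ✓
   8) CAS  T0:  M=4  r_T0=3 ✗
   9) LOAD T3:  M=4  r_T3=4
  10) LOAD T1:  M=4  r_T1=4
  11) CAS  T1:  M=5  r_T1=4 ✓
  12) CAS  T3:  M=5  r_T3=4 ✗

B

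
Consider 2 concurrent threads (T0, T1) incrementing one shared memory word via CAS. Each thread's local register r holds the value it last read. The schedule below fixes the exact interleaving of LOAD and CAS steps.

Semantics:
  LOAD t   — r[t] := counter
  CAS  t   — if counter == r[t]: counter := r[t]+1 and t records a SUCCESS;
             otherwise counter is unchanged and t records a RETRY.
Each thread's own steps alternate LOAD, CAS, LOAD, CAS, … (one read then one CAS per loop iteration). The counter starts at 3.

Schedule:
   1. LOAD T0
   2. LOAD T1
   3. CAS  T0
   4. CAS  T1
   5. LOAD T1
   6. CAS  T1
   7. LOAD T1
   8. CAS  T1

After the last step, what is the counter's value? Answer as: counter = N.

[1] T0.load  rd  (counter 3, T0.r 3)
[2] T1.load  rd  (counter 3, T1.r 3)
[3] T0.cas  hit  (counter 4, T0.r 3)
[4] T1.cas  miss  (counter 4, T1.r 3)
[5] T1.load  rd  (counter 4, T1.r 4)
[6] T1.cas  hit  (counter 5, T1.r 4)
[7] T1.load  rd  (counter 5, T1.r 5)
[8] T1.cas  hit  (counter 6, T1.r 5)

counter = 6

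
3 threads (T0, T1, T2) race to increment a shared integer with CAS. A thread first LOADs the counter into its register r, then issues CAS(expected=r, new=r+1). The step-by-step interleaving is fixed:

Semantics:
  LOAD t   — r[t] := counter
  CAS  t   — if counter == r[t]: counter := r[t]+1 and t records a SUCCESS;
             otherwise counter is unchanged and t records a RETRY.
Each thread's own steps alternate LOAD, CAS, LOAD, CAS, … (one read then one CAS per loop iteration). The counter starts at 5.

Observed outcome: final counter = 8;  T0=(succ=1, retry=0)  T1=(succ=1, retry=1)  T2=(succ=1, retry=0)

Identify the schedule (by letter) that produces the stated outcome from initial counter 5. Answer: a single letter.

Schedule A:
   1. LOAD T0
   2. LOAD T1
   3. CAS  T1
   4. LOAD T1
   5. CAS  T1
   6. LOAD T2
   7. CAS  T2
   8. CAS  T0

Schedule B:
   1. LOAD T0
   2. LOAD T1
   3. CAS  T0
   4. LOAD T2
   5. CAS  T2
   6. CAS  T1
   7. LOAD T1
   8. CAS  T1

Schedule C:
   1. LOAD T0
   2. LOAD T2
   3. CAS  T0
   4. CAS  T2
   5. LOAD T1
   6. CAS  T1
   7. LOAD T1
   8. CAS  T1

Tracing schedule B:
1. LOAD T0 → mem=5 r[T0]=5 [LOAD]
2. LOAD T1 → mem=5 r[T1]=5 [LOAD]
3. CAS T0 → mem=6 r[T0]=5 [OK]
4. LOAD T2 → mem=6 r[T2]=6 [LOAD]
5. CAS T2 → mem=7 r[T2]=6 [OK]
6. CAS T1 → mem=7 r[T1]=5 [RETRY]
7. LOAD T1 → mem=7 r[T1]=7 [LOAD]
8. CAS T1 → mem=8 r[T1]=7 [OK]

B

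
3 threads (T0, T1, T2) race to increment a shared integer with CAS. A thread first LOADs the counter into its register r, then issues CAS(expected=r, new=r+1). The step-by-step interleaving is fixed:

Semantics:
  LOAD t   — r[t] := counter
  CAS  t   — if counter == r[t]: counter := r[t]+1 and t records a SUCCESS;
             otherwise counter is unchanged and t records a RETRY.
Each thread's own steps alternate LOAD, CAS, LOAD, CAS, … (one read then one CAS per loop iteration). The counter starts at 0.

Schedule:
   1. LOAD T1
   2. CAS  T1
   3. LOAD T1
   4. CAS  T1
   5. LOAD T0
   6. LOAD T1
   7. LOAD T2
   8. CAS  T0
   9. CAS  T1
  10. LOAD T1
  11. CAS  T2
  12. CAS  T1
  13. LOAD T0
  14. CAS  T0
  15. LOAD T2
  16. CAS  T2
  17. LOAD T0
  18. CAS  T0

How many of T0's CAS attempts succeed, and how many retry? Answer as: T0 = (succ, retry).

T1 LOAD — after: cnt=0, r=0 — load
T1 CAS — after: cnt=1, r=0 — ok
T1 LOAD — after: cnt=1, r=1 — load
T1 CAS — after: cnt=2, r=1 — ok
T0 LOAD — after: cnt=2, r=2 — load
T1 LOAD — after: cnt=2, r=2 — load
T2 LOAD — after: cnt=2, r=2 — load
T0 CAS — after: cnt=3, r=2 — ok
T1 CAS — after: cnt=3, r=2 — retry
T1 LOAD — after: cnt=3, r=3 — load
T2 CAS — after: cnt=3, r=2 — retry
T1 CAS — after: cnt=4, r=3 — ok
T0 LOAD — after: cnt=4, r=4 — load
T0 CAS — after: cnt=5, r=4 — ok
T2 LOAD — after: cnt=5, r=5 — load
T2 CAS — after: cnt=6, r=5 — ok
T0 LOAD — after: cnt=6, r=6 — load
T0 CAS — after: cnt=7, r=6 — ok

T0 = (3, 0)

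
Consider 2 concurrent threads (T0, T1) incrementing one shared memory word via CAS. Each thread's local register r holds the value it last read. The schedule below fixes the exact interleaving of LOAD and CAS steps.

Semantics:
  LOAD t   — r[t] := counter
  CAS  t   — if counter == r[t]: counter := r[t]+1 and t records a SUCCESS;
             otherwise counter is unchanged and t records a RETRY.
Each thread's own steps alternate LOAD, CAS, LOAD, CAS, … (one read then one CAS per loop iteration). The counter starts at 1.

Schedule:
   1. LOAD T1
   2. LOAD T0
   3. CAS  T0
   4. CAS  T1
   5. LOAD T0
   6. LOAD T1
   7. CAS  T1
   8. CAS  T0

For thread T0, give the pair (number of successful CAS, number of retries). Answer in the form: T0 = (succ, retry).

#1 T1 reads 1
#2 T0 reads 1
#3 T0 CAS(1→2) writes; counter now 2
#4 T1 CAS(1→2) fails; counter now 2
#5 T0 reads 2
#6 T1 reads 2
#7 T1 CAS(2→3) writes; counter now 3
#8 T0 CAS(2→3) fails; counter now 3

T0 = (1, 1)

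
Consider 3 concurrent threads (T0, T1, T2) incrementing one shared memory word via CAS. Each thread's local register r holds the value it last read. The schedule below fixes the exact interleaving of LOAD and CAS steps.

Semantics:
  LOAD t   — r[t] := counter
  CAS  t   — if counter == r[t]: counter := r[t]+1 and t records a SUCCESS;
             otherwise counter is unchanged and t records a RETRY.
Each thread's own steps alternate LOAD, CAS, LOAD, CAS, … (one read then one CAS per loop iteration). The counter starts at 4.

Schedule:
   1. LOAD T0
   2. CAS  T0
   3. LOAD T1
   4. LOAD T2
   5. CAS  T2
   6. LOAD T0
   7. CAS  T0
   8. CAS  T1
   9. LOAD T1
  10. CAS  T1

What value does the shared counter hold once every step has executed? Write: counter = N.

1. LOAD T0 → mem=4 r[T0]=4 [LOAD]
2. CAS T0 → mem=5 r[T0]=4 [OK]
3. LOAD T1 → mem=5 r[T1]=5 [LOAD]
4. LOAD T2 → mem=5 r[T2]=5 [LOAD]
5. CAS T2 → mem=6 r[T2]=5 [OK]
6. LOAD T0 → mem=6 r[T0]=6 [LOAD]
7. CAS T0 → mem=7 r[T0]=6 [OK]
8. CAS T1 → mem=7 r[T1]=5 [RETRY]
9. LOAD T1 → mem=7 r[T1]=7 [LOAD]
10. CAS T1 → mem=8 r[T1]=7 [OK]

counter = 8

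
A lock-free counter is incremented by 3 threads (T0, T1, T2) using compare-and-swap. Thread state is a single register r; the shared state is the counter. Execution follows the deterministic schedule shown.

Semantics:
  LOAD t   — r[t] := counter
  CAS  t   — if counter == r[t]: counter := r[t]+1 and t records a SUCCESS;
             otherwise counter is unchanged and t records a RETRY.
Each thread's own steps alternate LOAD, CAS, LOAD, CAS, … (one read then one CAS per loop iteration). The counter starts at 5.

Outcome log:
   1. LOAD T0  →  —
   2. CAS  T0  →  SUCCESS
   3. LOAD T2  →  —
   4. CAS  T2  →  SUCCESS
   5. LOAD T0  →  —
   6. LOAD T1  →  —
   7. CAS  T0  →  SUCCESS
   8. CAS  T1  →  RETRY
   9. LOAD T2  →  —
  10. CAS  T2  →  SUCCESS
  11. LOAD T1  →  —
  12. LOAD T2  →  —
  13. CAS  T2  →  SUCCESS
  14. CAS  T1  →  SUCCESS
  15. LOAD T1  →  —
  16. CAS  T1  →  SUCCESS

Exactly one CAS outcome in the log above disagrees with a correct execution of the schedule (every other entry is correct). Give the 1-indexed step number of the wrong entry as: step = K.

Reference trace:
T0 LOAD — after: cnt=5, r=5 — load
T0 CAS — after: cnt=6, r=5 — ok
T2 LOAD — after: cnt=6, r=6 — load
T2 CAS — after: cnt=7, r=6 — ok
T0 LOAD — after: cnt=7, r=7 — load
T1 LOAD — after: cnt=7, r=7 — load
T0 CAS — after: cnt=8, r=7 — ok
T1 CAS — after: cnt=8, r=7 — retry
T2 LOAD — after: cnt=8, r=8 — load
T2 CAS — after: cnt=9, r=8 — ok
T1 LOAD — after: cnt=9, r=9 — load
T2 LOAD — after: cnt=9, r=9 — load
T2 CAS — after: cnt=10, r=9 — ok
T1 CAS — after: cnt=10, r=9 — retry
T1 LOAD — after: cnt=10, r=10 — load
T1 CAS — after: cnt=11, r=10 — ok
Flip is step 14.

step = 14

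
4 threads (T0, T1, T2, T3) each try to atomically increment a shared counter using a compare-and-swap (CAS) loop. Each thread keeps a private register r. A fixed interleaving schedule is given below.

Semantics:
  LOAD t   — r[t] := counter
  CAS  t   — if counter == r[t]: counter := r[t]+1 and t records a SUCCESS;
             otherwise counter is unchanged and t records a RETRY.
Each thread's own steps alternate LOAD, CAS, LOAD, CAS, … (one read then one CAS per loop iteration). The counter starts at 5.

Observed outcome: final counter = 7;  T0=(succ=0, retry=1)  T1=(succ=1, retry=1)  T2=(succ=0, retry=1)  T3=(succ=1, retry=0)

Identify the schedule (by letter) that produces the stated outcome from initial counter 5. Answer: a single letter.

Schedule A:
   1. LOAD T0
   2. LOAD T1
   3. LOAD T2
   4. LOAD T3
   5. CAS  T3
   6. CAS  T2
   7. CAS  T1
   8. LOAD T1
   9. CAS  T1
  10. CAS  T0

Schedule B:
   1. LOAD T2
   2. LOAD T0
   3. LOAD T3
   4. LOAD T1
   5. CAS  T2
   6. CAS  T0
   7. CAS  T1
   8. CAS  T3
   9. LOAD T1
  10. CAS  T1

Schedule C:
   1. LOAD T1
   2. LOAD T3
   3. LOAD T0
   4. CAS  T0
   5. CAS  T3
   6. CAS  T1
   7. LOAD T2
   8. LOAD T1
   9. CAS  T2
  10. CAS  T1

Simulating candidate A:
[1] T0.load  rd  (counter 5, T0.r 5)
[2] T1.load  rd  (counter 5, T1.r 5)
[3] T2.load  rd  (counter 5, T2.r 5)
[4] T3.load  rd  (counter 5, T3.r 5)
[5] T3.cas  hit  (counter 6, T3.r 5)
[6] T2.cas  miss  (counter 6, T2.r 5)
[7] T1.cas  miss  (counter 6, T1.r 5)
[8] T1.load  rd  (counter 6, T1.r 6)
[9] T1.cas  hit  (counter 7, T1.r 6)
[10] T0.cas  miss  (counter 7, T0.r 5)

A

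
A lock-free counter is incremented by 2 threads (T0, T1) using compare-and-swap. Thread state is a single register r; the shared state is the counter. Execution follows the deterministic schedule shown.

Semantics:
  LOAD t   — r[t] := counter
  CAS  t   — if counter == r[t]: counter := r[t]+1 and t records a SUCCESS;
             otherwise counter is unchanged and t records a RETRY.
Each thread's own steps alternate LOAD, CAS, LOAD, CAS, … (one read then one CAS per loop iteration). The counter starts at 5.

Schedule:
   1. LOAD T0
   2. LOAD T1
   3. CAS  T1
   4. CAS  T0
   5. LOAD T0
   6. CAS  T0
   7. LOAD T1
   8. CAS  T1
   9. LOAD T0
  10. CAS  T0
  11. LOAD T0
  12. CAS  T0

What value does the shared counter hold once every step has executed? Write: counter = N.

1. LOAD T0 → mem=5 r[T0]=5 [LOAD]
2. LOAD T1 → mem=5 r[T1]=5 [LOAD]
3. CAS T1 → mem=6 r[T1]=5 [OK]
4. CAS T0 → mem=6 r[T0]=5 [RETRY]
5. LOAD T0 → mem=6 r[T0]=6 [LOAD]
6. CAS T0 → mem=7 r[T0]=6 [OK]
7. LOAD T1 → mem=7 r[T1]=7 [LOAD]
8. CAS T1 → mem=8 r[T1]=7 [OK]
9. LOAD T0 → mem=8 r[T0]=8 [LOAD]
10. CAS T0 → mem=9 r[T0]=8 [OK]
11. LOAD T0 → mem=9 r[T0]=9 [LOAD]
12. CAS T0 → mem=10 r[T0]=9 [OK]

counter = 10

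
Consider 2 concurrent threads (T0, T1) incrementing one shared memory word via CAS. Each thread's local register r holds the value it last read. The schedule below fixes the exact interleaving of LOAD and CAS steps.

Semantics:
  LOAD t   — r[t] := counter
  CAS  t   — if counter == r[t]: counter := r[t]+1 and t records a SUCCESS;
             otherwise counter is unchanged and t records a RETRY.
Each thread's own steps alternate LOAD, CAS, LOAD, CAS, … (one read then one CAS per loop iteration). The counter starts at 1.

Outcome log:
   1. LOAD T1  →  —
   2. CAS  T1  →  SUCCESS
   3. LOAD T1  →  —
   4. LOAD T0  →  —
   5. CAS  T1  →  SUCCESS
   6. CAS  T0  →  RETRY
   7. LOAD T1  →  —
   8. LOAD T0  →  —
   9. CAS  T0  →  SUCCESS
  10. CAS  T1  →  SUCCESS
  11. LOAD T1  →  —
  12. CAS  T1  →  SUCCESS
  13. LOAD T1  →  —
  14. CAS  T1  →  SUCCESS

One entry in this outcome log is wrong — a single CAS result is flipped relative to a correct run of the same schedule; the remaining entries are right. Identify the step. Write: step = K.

step = 10

Re-executing:
step 1: T1 LOAD ⇒ load; ctr=1 reg=1
step 2: T1 CAS ⇒ ok; ctr=2 reg=1
step 3: T1 LOAD ⇒ load; ctr=2 reg=2
step 4: T0 LOAD ⇒ load; ctr=2 reg=2
step 5: T1 CAS ⇒ ok; ctr=3 reg=2
step 6: T0 CAS ⇒ retry; ctr=3 reg=2
step 7: T1 LOAD ⇒ load; ctr=3 reg=3
step 8: T0 LOAD ⇒ load; ctr=3 reg=3
step 9: T0 CAS ⇒ ok; ctr=4 reg=3
step 10: T1 CAS ⇒ retry; ctr=4 reg=3
step 11: T1 LOAD ⇒ load; ctr=4 reg=4
step 12: T1 CAS ⇒ ok; ctr=5 reg=4
step 13: T1 LOAD ⇒ load; ctr=5 reg=5
step 14: T1 CAS ⇒ ok; ctr=6 reg=5
Log disagrees first at step 10.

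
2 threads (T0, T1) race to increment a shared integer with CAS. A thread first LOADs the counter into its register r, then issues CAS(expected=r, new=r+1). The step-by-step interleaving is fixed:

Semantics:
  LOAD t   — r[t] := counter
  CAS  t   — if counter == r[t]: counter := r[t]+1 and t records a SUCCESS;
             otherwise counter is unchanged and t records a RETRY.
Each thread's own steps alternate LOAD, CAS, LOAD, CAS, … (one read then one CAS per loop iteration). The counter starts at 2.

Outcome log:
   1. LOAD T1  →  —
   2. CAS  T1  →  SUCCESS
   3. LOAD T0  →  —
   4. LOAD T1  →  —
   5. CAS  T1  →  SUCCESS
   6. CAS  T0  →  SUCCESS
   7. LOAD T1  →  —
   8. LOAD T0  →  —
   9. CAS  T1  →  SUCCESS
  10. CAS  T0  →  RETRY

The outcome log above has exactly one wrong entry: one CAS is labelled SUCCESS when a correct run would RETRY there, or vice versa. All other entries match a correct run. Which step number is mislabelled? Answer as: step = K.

step = 6

Reference trace:
step 1: T1 LOAD ⇒ load; ctr=2 reg=2
step 2: T1 CAS ⇒ ok; ctr=3 reg=2
step 3: T0 LOAD ⇒ load; ctr=3 reg=3
step 4: T1 LOAD ⇒ load; ctr=3 reg=3
step 5: T1 CAS ⇒ ok; ctr=4 reg=3
step 6: T0 CAS ⇒ retry; ctr=4 reg=3
step 7: T1 LOAD ⇒ load; ctr=4 reg=4
step 8: T0 LOAD ⇒ load; ctr=4 reg=4
step 9: T1 CAS ⇒ ok; ctr=5 reg=4
step 10: T0 CAS ⇒ retry; ctr=5 reg=4
Log disagrees first at step 6.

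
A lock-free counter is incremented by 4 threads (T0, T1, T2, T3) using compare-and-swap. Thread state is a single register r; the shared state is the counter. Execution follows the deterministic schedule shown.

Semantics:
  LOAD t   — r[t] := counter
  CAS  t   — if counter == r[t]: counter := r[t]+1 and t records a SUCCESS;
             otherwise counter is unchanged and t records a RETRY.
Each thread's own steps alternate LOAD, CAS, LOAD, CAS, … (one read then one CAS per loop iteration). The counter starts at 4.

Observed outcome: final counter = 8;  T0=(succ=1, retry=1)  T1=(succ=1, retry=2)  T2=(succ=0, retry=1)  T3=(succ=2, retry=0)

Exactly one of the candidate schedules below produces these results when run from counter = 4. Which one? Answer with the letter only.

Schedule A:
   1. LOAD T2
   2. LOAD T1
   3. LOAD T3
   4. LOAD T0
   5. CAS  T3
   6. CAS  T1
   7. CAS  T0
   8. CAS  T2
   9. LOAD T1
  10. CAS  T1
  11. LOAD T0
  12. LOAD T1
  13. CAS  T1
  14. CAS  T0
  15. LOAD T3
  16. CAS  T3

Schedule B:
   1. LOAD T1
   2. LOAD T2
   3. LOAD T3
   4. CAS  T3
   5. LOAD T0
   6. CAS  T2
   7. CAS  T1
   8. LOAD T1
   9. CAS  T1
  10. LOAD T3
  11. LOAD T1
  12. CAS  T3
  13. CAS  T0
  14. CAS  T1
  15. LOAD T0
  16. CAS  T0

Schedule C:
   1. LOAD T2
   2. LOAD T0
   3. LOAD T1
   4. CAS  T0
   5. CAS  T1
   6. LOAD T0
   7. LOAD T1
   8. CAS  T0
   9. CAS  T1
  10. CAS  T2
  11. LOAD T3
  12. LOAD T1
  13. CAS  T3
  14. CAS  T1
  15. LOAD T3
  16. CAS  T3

B

Run B:
step 1: T1 LOAD ⇒ load; ctr=4 reg=4
step 2: T2 LOAD ⇒ load; ctr=4 reg=4
step 3: T3 LOAD ⇒ load; ctr=4 reg=4
step 4: T3 CAS ⇒ ok; ctr=5 reg=4
step 5: T0 LOAD ⇒ load; ctr=5 reg=5
step 6: T2 CAS ⇒ retry; ctr=5 reg=4
step 7: T1 CAS ⇒ retry; ctr=5 reg=4
step 8: T1 LOAD ⇒ load; ctr=5 reg=5
step 9: T1 CAS ⇒ ok; ctr=6 reg=5
step 10: T3 LOAD ⇒ load; ctr=6 reg=6
step 11: T1 LOAD ⇒ load; ctr=6 reg=6
step 12: T3 CAS ⇒ ok; ctr=7 reg=6
step 13: T0 CAS ⇒ retry; ctr=7 reg=5
step 14: T1 CAS ⇒ retry; ctr=7 reg=6
step 15: T0 LOAD ⇒ load; ctr=7 reg=7
step 16: T0 CAS ⇒ ok; ctr=8 reg=7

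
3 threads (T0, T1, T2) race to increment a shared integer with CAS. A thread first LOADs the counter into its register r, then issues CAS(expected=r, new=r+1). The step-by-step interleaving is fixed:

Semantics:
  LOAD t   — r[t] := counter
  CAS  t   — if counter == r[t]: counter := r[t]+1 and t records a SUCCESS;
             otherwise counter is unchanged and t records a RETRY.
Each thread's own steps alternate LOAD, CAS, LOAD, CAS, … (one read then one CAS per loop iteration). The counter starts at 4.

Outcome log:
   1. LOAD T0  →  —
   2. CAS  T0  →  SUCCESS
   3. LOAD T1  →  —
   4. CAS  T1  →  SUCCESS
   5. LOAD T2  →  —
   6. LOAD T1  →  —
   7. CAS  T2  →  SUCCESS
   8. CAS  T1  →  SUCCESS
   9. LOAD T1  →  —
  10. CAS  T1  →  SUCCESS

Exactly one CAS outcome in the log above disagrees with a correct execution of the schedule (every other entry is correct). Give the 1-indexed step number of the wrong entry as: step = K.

Re-executing:
1. LOAD T0 → mem=4 r[T0]=4 [LOAD]
2. CAS T0 → mem=5 r[T0]=4 [OK]
3. LOAD T1 → mem=5 r[T1]=5 [LOAD]
4. CAS T1 → mem=6 r[T1]=5 [OK]
5. LOAD T2 → mem=6 r[T2]=6 [LOAD]
6. LOAD T1 → mem=6 r[T1]=6 [LOAD]
7. CAS T2 → mem=7 r[T2]=6 [OK]
8. CAS T1 → mem=7 r[T1]=6 [RETRY]
9. LOAD T1 → mem=7 r[T1]=7 [LOAD]
10. CAS T1 → mem=8 r[T1]=7 [OK]
Flip is step 8.

step = 8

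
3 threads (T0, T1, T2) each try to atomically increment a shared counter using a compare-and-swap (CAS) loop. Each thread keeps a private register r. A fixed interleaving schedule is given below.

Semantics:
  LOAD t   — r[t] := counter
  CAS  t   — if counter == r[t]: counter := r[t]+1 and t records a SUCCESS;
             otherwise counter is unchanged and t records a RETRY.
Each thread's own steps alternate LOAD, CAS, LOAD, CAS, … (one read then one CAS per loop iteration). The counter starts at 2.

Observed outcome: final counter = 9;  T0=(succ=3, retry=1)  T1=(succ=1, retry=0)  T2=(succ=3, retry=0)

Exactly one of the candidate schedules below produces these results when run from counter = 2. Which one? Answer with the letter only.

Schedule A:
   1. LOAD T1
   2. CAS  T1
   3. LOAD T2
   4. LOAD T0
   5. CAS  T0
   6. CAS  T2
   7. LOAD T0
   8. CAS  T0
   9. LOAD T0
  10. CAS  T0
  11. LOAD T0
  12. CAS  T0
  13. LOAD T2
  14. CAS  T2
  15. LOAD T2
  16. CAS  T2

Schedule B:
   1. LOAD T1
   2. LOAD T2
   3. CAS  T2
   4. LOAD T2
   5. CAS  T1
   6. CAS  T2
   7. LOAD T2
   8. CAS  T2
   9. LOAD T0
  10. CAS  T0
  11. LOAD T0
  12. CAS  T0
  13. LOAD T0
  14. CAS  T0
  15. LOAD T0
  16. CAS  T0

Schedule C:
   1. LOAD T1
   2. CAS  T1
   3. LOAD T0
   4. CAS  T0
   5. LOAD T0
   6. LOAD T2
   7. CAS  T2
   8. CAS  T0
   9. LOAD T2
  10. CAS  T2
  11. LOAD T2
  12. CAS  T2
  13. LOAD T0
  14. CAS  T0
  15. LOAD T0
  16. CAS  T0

C

Tracing schedule C:
[1] T1.load  rd  (counter 2, T1.r 2)
[2] T1.cas  hit  (counter 3, T1.r 2)
[3] T0.load  rd  (counter 3, T0.r 3)
[4] T0.cas  hit  (counter 4, T0.r 3)
[5] T0.load  rd  (counter 4, T0.r 4)
[6] T2.load  rd  (counter 4, T2.r 4)
[7] T2.cas  hit  (counter 5, T2.r 4)
[8] T0.cas  miss  (counter 5, T0.r 4)
[9] T2.load  rd  (counter 5, T2.r 5)
[10] T2.cas  hit  (counter 6, T2.r 5)
[11] T2.load  rd  (counter 6, T2.r 6)
[12] T2.cas  hit  (counter 7, T2.r 6)
[13] T0.load  rd  (counter 7, T0.r 7)
[14] T0.cas  hit  (counter 8, T0.r 7)
[15] T0.load  rd  (counter 8, T0.r 8)
[16] T0.cas  hit  (counter 9, T0.r 8)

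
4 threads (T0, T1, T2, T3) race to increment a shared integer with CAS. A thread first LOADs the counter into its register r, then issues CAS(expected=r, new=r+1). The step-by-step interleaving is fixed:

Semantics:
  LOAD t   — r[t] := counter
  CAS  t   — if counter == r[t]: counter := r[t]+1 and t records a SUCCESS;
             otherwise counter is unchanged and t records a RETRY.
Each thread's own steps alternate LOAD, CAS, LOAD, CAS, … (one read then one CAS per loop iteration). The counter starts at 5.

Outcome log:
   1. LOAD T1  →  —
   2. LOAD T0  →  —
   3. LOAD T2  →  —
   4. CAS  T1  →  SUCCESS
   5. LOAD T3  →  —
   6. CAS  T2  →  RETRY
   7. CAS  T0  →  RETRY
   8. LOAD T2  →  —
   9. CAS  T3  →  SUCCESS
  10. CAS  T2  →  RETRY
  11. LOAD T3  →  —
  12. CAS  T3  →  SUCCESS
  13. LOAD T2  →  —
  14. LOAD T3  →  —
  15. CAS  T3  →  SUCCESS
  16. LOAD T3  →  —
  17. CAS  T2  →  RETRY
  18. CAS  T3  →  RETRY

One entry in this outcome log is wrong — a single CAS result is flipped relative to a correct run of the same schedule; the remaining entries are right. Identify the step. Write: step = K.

Correct run:
   1) LOAD T1:  M=5  r_T1=5
   2) LOAD T0:  M=5  r_T0=5
   3) LOAD T2:  M=5  r_T2=5
   4) CAS  T1:  M=6  r_T1=5 ✓
   5) LOAD T3:  M=6  r_T3=6
   6) CAS  T2:  M=6  r_T2=5 ✗
   7) CAS  T0:  M=6  r_T0=5 ✗
   8) LOAD T2:  M=6  r_T2=6
   9) CAS  T3:  M=7  r_T3=6 ✓
  10) CAS  T2:  M=7  r_T2=6 ✗
  11) LOAD T3:  M=7  r_T3=7
  12) CAS  T3:  M=8  r_T3=7 ✓
  13) LOAD T2:  M=8  r_T2=8
  14) LOAD T3:  M=8  r_T3=8
  15) CAS  T3:  M=9  r_T3=8 ✓
  16) LOAD T3:  M=9  r_T3=9
  17) CAS  T2:  M=9  r_T2=8 ✗
  18) CAS  T3:  M=10  r_T3=9 ✓
Flip is step 18.

step = 18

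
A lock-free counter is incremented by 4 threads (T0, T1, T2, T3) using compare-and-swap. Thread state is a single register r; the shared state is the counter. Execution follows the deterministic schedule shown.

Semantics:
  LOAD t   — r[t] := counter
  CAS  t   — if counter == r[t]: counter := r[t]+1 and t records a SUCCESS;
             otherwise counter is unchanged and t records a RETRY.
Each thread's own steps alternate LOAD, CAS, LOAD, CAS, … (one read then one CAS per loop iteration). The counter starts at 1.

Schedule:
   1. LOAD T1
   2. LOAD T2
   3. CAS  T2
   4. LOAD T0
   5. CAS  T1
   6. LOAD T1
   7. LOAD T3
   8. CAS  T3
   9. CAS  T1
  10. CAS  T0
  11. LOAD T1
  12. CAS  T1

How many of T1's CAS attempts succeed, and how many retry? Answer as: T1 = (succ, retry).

   1) LOAD T1:  M=1  r_T1=1
   2) LOAD T2:  M=1  r_T2=1
   3) CAS  T2:  M=2  r_T2=1 ✓
   4) LOAD T0:  M=2  r_T0=2
   5) CAS  T1:  M=2  r_T1=1 ✗
   6) LOAD T1:  M=2  r_T1=2
   7) LOAD T3:  M=2  r_T3=2
   8) CAS  T3:  M=3  r_T3=2 ✓
   9) CAS  T1:  M=3  r_T1=2 ✗
  10) CAS  T0:  M=3  r_T0=2 ✗
  11) LOAD T1:  M=3  r_T1=3
  12) CAS  T1:  M=4  r_T1=3 ✓

T1 = (1, 2)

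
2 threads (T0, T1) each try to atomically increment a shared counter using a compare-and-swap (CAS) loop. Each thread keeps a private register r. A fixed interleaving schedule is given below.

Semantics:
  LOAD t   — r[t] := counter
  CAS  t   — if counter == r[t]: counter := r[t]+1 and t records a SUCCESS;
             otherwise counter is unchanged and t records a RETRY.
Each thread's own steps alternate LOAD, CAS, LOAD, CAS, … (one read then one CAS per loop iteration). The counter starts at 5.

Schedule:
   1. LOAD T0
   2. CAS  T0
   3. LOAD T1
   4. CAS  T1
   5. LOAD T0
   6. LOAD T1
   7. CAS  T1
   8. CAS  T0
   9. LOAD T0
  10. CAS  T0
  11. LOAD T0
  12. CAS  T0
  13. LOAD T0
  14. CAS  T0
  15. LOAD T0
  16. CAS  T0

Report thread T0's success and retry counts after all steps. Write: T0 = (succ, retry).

   1) LOAD T0:  M=5  r_T0=5
   2) CAS  T0:  M=6  r_T0=5 ✓
   3) LOAD T1:  M=6  r_T1=6
   4) CAS  T1:  M=7  r_T1=6 ✓
   5) LOAD T0:  M=7  r_T0=7
   6) LOAD T1:  M=7  r_T1=7
   7) CAS  T1:  M=8  r_T1=7 ✓
   8) CAS  T0:  M=8  r_T0=7 ✗
   9) LOAD T0:  M=8  r_T0=8
  10) CAS  T0:  M=9  r_T0=8 ✓
  11) LOAD T0:  M=9  r_T0=9
  12) CAS  T0:  M=10  r_T0=9 ✓
  13) LOAD T0:  M=10  r_T0=10
  14) CAS  T0:  M=11  r_T0=10 ✓
  15) LOAD T0:  M=11  r_T0=11
  16) CAS  T0:  M=12  r_T0=11 ✓

T0 = (5, 1)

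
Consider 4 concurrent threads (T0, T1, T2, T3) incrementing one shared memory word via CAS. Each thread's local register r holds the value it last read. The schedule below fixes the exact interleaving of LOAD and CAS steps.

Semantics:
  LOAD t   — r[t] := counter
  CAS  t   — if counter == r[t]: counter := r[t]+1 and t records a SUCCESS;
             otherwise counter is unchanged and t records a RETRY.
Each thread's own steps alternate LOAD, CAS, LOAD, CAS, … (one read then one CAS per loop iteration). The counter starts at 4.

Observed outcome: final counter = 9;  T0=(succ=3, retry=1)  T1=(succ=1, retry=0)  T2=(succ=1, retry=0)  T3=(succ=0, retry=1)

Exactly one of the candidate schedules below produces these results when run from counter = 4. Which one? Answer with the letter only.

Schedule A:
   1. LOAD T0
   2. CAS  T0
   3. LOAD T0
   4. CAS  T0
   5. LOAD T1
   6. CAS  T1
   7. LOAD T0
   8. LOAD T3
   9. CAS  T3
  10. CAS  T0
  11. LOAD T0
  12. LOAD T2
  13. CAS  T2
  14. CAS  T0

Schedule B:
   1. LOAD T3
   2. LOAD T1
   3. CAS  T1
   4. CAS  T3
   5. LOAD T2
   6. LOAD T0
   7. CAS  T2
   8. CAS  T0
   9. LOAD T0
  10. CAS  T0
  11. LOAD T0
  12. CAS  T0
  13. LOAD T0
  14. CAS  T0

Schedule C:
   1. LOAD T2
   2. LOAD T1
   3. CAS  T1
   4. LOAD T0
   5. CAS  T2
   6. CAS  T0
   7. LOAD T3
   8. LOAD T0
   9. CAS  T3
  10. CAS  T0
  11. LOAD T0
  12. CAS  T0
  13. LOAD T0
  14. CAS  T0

B

Tracing schedule B:
   1) LOAD T3:  M=4  r_T3=4
   2) LOAD T1:  M=4  r_T1=4
   3) CAS  T1:  M=5  r_T1=4 ✓
   4) CAS  T3:  M=5  r_T3=4 ✗
   5) LOAD T2:  M=5  r_T2=5
   6) LOAD T0:  M=5  r_T0=5
   7) CAS  T2:  M=6  r_T2=5 ✓
   8) CAS  T0:  M=6  r_T0=5 ✗
   9) LOAD T0:  M=6  r_T0=6
  10) CAS  T0:  M=7  r_T0=6 ✓
  11) LOAD T0:  M=7  r_T0=7
  12) CAS  T0:  M=8  r_T0=7 ✓
  13) LOAD T0:  M=8  r_T0=8
  14) CAS  T0:  M=9  r_T0=8 ✓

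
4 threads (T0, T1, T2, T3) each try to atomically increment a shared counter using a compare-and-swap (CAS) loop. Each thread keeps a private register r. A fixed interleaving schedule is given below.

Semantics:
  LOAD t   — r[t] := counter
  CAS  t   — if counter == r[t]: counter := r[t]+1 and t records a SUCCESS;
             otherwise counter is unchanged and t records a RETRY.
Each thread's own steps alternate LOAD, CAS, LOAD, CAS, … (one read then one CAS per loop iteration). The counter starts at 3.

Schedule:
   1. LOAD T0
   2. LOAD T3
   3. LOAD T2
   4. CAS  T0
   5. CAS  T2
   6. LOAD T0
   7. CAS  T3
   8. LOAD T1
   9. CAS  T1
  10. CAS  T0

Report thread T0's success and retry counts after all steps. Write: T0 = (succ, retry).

T0 = (1, 1)

1. LOAD T0 → mem=3 r[T0]=3 [LOAD]
2. LOAD T3 → mem=3 r[T3]=3 [LOAD]
3. LOAD T2 → mem=3 r[T2]=3 [LOAD]
4. CAS T0 → mem=4 r[T0]=3 [OK]
5. CAS T2 → mem=4 r[T2]=3 [RETRY]
6. LOAD T0 → mem=4 r[T0]=4 [LOAD]
7. CAS T3 → mem=4 r[T3]=3 [RETRY]
8. LOAD T1 → mem=4 r[T1]=4 [LOAD]
9. CAS T1 → mem=5 r[T1]=4 [OK]
10. CAS T0 → mem=5 r[T0]=4 [RETRY]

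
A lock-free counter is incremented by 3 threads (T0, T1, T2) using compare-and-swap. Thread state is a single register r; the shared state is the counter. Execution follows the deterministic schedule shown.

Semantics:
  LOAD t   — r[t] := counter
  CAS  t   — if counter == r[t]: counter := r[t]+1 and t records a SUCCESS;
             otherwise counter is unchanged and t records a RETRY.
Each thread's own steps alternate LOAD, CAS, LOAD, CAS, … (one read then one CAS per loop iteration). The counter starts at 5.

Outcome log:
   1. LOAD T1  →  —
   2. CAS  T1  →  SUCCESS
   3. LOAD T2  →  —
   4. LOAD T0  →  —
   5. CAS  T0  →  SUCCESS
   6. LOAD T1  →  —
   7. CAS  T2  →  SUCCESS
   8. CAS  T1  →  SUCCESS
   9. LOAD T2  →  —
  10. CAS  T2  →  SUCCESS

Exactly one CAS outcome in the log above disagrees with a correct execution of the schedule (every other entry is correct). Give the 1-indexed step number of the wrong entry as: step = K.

Correct run:
T1 LOAD — after: cnt=5, r=5 — load
T1 CAS — after: cnt=6, r=5 — ok
T2 LOAD — after: cnt=6, r=6 — load
T0 LOAD — after: cnt=6, r=6 — load
T0 CAS — after: cnt=7, r=6 — ok
T1 LOAD — after: cnt=7, r=7 — load
T2 CAS — after: cnt=7, r=6 — retry
T1 CAS — after: cnt=8, r=7 — ok
T2 LOAD — after: cnt=8, r=8 — load
T2 CAS — after: cnt=9, r=8 — ok
Log disagrees first at step 7.

step = 7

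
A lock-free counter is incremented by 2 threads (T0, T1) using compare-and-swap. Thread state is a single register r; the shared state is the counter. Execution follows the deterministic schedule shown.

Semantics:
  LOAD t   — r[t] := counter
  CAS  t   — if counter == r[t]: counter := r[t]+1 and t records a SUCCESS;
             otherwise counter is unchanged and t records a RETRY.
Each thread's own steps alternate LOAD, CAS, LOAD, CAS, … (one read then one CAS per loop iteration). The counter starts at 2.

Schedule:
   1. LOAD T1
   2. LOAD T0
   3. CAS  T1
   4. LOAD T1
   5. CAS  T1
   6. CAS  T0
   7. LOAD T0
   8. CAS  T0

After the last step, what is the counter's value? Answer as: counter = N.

step 1: T1 LOAD ⇒ load; ctr=2 reg=2
step 2: T0 LOAD ⇒ load; ctr=2 reg=2
step 3: T1 CAS ⇒ ok; ctr=3 reg=2
step 4: T1 LOAD ⇒ load; ctr=3 reg=3
step 5: T1 CAS ⇒ ok; ctr=4 reg=3
step 6: T0 CAS ⇒ retry; ctr=4 reg=2
step 7: T0 LOAD ⇒ load; ctr=4 reg=4
step 8: T0 CAS ⇒ ok; ctr=5 reg=4

counter = 5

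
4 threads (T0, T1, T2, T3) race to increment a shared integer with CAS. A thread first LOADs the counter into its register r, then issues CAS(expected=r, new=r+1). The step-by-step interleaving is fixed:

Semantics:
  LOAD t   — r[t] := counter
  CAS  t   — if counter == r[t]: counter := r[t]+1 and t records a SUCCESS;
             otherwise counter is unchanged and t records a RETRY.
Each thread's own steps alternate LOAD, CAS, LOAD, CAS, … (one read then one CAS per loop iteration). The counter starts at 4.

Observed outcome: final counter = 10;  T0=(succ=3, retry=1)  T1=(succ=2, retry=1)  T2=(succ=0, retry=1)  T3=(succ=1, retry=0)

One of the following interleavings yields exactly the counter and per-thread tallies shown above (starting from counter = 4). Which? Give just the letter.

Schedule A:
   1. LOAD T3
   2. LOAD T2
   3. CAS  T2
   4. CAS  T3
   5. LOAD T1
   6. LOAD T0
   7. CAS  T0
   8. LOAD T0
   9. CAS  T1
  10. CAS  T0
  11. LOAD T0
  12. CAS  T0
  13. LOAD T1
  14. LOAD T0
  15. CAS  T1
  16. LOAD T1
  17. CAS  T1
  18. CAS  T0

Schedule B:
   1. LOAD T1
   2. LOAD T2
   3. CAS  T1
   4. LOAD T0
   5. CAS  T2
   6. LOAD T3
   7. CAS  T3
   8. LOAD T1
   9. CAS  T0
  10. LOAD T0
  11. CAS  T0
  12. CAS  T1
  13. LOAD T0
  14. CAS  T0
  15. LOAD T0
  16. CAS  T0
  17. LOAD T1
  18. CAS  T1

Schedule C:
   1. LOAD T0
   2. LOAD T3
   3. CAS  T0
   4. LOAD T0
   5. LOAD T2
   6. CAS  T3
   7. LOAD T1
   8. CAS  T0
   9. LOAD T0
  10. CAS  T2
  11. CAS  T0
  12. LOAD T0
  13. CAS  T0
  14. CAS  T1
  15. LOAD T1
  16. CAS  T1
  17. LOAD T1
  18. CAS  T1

B

Run B:
[1] T1.load  rd  (counter 4, T1.r 4)
[2] T2.load  rd  (counter 4, T2.r 4)
[3] T1.cas  hit  (counter 5, T1.r 4)
[4] T0.load  rd  (counter 5, T0.r 5)
[5] T2.cas  miss  (counter 5, T2.r 4)
[6] T3.load  rd  (counter 5, T3.r 5)
[7] T3.cas  hit  (counter 6, T3.r 5)
[8] T1.load  rd  (counter 6, T1.r 6)
[9] T0.cas  miss  (counter 6, T0.r 5)
[10] T0.load  rd  (counter 6, T0.r 6)
[11] T0.cas  hit  (counter 7, T0.r 6)
[12] T1.cas  miss  (counter 7, T1.r 6)
[13] T0.load  rd  (counter 7, T0.r 7)
[14] T0.cas  hit  (counter 8, T0.r 7)
[15] T0.load  rd  (counter 8, T0.r 8)
[16] T0.cas  hit  (counter 9, T0.r 8)
[17] T1.load  rd  (counter 9, T1.r 9)
[18] T1.cas  hit  (counter 10, T1.r 9)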